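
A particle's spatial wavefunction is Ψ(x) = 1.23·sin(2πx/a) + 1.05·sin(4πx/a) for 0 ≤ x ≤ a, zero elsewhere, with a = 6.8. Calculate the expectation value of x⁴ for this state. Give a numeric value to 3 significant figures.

⟨x⁴⟩ = ∫ x⁴·|Ψ|² dx / ∫|Ψ|² dx (integrals over the domain).
On 0 ≤ x ≤ a (j ≠ l): ∫sin²(jπx/a) dx = a/2, ∫sin(jπx/a)·sin(lπx/a) dx = 0; diagonal moments ∫x·sin²(jπx/a) dx = a²/4, ∫x²·sin²(jπx/a) dx = a³·(1/6 − 1/(4j²π²)); cross terms ∫x·sin(jπx/a)·sin(lπx/a) dx = 0 for j + l even and −4jla²/(π²(j² − l²)²) for j + l odd, ∫x²·sin(jπx/a)·sin(lπx/a) dx = (−1)^(j+l)·4jla³/(π²(j² − l²)²); higher powers the same way via product-to-sum and parts.
State is unnormalized: ∫|Ψ|² dx = 8.8924, and ∫Ψ*·x⁴·Ψ dx = 4889.9, so ⟨x⁴⟩ = 4889.9 / 8.8924.
⟨x⁴⟩ = 549.90.

550.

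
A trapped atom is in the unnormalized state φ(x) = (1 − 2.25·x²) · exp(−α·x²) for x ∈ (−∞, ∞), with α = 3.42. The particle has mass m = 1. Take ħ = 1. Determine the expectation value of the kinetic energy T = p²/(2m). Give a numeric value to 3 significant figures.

3.45

T = −(ħ²/2m) d²/dx², so ⟨T⟩ = −(ħ²/2m) ∫ φ*·φ'' dx / ∫|φ|² dx; with m = 1.
Expand each integrand as polynomial × e^(−2αx²) and use ∫x^(2j)·e^(−2αx²) dx = (2j−1)!!/(4α)^j · √(π/(2α)), odd powers → 0; here √(π/(2α)) = 0.67771. Differentiate with the product rule, d/dx e^(−αx²) = −2αx·e^(−αx²).
State is unnormalized: ∫|φ|² dx = 0.50978, and ∫φ*·(−ħ²/2m · φ'') dx = 1.7596, so ⟨T⟩ = 1.7596 / 0.50978.
⟨T⟩ = 3.4516.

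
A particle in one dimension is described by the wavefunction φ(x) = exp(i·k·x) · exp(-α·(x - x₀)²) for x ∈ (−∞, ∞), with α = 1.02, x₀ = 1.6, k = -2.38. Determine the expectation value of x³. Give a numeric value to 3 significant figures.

⟨x³⟩ = ∫ x³·|φ|² dx / ∫|φ|² dx (integrals over the domain).
Gaussian moments (u = x − x₀): ∫u^(2j)·e^(−2αu²) du = (2j−1)!!/(4α)^j · √(π/(2α)), odd powers integrate to 0; here √(π/(2α)) = 1.2410.
State is unnormalized: ∫|φ|² dx = 1.2410, and ∫φ*·x³·φ dx = 6.5430, so ⟨x³⟩ = 6.5430 / 1.2410.
⟨x³⟩ = 5.2725.

5.27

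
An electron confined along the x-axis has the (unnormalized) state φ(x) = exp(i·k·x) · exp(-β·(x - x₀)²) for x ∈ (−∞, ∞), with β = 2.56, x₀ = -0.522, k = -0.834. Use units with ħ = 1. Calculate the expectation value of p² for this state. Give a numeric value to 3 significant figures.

p² φ = −ħ² d²φ/dx²; ⟨p²⟩ = −ħ² ∫ φ*·φ'' dx / ∫|φ|² dx.
Gaussian moments (u = x − x₀): ∫u^(2j)·e^(−2βu²) du = (2j−1)!!/(4β)^j · √(π/(2β)), odd powers integrate to 0; here √(π/(2β)) = 0.78332. Derivatives: φ′ = (ik − 2βu)·φ, φ″ = ((ik − 2βu)² − 2β)·φ; the odd-in-u pieces drop out.
State is unnormalized: ∫|φ|² dx = 0.78332, and ∫φ*·(−ħ² φ'') dx = 2.5501, so ⟨p²⟩ = 2.5501 / 0.78332.
⟨p²⟩ = 3.2556.

3.26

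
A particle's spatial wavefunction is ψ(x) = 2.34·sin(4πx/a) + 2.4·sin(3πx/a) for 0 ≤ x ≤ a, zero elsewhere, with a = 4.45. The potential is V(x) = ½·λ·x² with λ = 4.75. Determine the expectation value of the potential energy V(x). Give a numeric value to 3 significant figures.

6.14

⟨V⟩ = ∫ V(x)·|ψ|² dx / ∫|ψ|² dx.
On 0 ≤ x ≤ a (j ≠ l): ∫sin²(jπx/a) dx = a/2, ∫sin(jπx/a)·sin(lπx/a) dx = 0; diagonal moments ∫x·sin²(jπx/a) dx = a²/4, ∫x²·sin²(jπx/a) dx = a³·(1/6 − 1/(4j²π²)); cross terms ∫x·sin(jπx/a)·sin(lπx/a) dx = 0 for j + l even and −4jla²/(π²(j² − l²)²) for j + l odd, ∫x²·sin(jπx/a)·sin(lπx/a) dx = (−1)^(j+l)·4jla³/(π²(j² − l²)²); higher powers the same way via product-to-sum and parts.
State is unnormalized: ∫|ψ|² dx = 24.999, and ∫ψ*·V(x)·ψ dx = 153.39, so ⟨V⟩ = 153.39 / 24.999.
⟨V⟩ = 6.1357.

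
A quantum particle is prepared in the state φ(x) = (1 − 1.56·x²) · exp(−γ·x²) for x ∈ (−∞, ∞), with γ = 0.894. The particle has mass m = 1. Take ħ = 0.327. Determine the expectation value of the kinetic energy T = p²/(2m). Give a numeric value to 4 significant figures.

T = −(ħ²/2m) d²/dx², so ⟨T⟩ = −(ħ²/2m) ∫ φ*·φ'' dx / ∫|φ|² dx; with m = 1.
Expand each integrand as polynomial × e^(−2γx²) and use ∫x^(2j)·e^(−2γx²) dx = (2j−1)!!/(4γ)^j · √(π/(2γ)), odd powers → 0; here √(π/(2γ)) = 1.3255. Differentiate with the product rule, d/dx e^(−γx²) = −2γx·e^(−γx²).
State is unnormalized: ∫|φ|² dx = 0.92580, and ∫φ*·(−ħ²/2m · φ'') dx = 0.20304, so ⟨T⟩ = 0.20304 / 0.92580.
⟨T⟩ = 0.21931.

0.2193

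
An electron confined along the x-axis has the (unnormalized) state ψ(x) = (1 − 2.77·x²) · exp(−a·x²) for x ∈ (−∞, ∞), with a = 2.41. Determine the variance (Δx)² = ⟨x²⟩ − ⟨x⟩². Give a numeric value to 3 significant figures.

0.0793

Compute ⟨x⟩ and ⟨x²⟩ separately, then (Δx)² = ⟨x²⟩ − ⟨x⟩².
Expand each integrand as polynomial × e^(−2ax²) and use ∫x^(2j)·e^(−2ax²) dx = (2j−1)!!/(4a)^j · √(π/(2a)), odd powers → 0; here √(π/(2a)) = 0.80733.
Normalization: ∫|ψ|² dx = 0.54334.
⟨x⟩ = 0.0000 and ⟨x²⟩ = 0.079292.
(Δx)² = 0.079292 − (0.0000)² = 0.079292.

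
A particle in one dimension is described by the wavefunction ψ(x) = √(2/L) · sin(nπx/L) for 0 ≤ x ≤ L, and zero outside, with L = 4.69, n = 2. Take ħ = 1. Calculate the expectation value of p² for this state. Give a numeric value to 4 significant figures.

1.795

p² ψ = −ħ² d²ψ/dx²; ⟨p²⟩ = −ħ² ∫ ψ*·ψ'' dx.
d/dx sin(nπx/L) = (nπ/L)·cos(nπx/L) and d²/dx² sin(nπx/L) = −(nπ/L)²·sin(nπx/L); on 0 ≤ x ≤ L, ∫sin²(nπx/L) dx = L/2 and ∫sin(nπx/L)·cos(nπx/L) dx = 0.
⟨p²⟩ = 1.7948.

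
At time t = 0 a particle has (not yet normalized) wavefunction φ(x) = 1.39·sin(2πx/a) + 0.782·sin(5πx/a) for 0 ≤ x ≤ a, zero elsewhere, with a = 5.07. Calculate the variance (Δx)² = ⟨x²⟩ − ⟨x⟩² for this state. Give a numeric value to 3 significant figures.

1.88

Compute ⟨x⟩ and ⟨x²⟩ separately, then (Δx)² = ⟨x²⟩ − ⟨x⟩².
On 0 ≤ x ≤ a (j ≠ l): ∫sin²(jπx/a) dx = a/2, ∫sin(jπx/a)·sin(lπx/a) dx = 0; diagonal moments ∫x·sin²(jπx/a) dx = a²/4, ∫x²·sin²(jπx/a) dx = a³·(1/6 − 1/(4j²π²)); cross terms ∫x·sin(jπx/a)·sin(lπx/a) dx = 0 for j + l even and −4jla²/(π²(j² − l²)²) for j + l odd, ∫x²·sin(jπx/a)·sin(lπx/a) dx = (−1)^(j+l)·4jla³/(π²(j² − l²)²); higher powers the same way via product-to-sum and parts.
Normalization: ∫|φ|² dx = 6.4481.
⟨x⟩ = 2.4554 and ⟨x²⟩ = 7.9047.
(Δx)² = 7.9047 − (2.4554)² = 1.8759.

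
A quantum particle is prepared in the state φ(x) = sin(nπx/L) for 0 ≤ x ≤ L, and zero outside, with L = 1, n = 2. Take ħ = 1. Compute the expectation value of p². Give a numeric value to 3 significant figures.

p² φ = −ħ² d²φ/dx²; ⟨p²⟩ = −ħ² ∫ φ*·φ'' dx / ∫|φ|² dx.
d/dx sin(nπx/L) = (nπ/L)·cos(nπx/L) and d²/dx² sin(nπx/L) = −(nπ/L)²·sin(nπx/L); on 0 ≤ x ≤ L, ∫sin²(nπx/L) dx = L/2 and ∫sin(nπx/L)·cos(nπx/L) dx = 0.
State is unnormalized: ∫|φ|² dx = 0.50000, and ∫φ*·(−ħ² φ'') dx = 19.739, so ⟨p²⟩ = 19.739 / 0.50000.
⟨p²⟩ = 39.478.

39.5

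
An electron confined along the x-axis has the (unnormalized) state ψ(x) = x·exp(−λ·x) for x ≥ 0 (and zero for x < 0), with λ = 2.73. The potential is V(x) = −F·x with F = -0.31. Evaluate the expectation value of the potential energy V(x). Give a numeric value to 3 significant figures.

⟨V⟩ = ∫ V(x)·|ψ|² dx / ∫|ψ|² dx.
Every integrand reduces to terms xʲ·e^(−2λx) on [0, ∞); use ∫₀^∞ xʲ·e^(−2λx) dx = j!/(2λ)^(j+1).
State is unnormalized: ∫|ψ|² dx = 0.012287, and ∫ψ*·V(x)·ψ dx = 0.0020929, so ⟨V⟩ = 0.0020929 / 0.012287.
⟨V⟩ = 0.17033.

0.170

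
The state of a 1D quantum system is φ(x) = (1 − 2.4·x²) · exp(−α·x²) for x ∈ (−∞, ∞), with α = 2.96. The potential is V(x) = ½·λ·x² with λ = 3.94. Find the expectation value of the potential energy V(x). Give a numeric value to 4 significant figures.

0.09274

⟨V⟩ = ∫ V(x)·|φ|² dx / ∫|φ|² dx.
Expand each integrand as polynomial × e^(−2αx²) and use ∫x^(2j)·e^(−2αx²) dx = (2j−1)!!/(4α)^j · √(π/(2α)), odd powers → 0; here √(π/(2α)) = 0.72847.
State is unnormalized: ∫|φ|² dx = 0.52294, and ∫φ*·V(x)·φ dx = 0.048496, so ⟨V⟩ = 0.048496 / 0.52294.
⟨V⟩ = 0.092737.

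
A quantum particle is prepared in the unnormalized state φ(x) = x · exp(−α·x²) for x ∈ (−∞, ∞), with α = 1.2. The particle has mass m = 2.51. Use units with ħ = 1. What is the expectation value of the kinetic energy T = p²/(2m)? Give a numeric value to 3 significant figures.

T = −(ħ²/2m) d²/dx², so ⟨T⟩ = −(ħ²/2m) ∫ φ*·φ'' dx / ∫|φ|² dx; with m = 2.51.
Expand each integrand as polynomial × e^(−2αx²) and use ∫x^(2j)·e^(−2αx²) dx = (2j−1)!!/(4α)^j · √(π/(2α)), odd powers → 0; here √(π/(2α)) = 1.1441. Differentiate with the product rule, d/dx e^(−αx²) = −2αx·e^(−αx²).
State is unnormalized: ∫|φ|² dx = 0.23836, and ∫φ*·(−ħ²/2m · φ'') dx = 0.17093, so ⟨T⟩ = 0.17093 / 0.23836.
⟨T⟩ = 0.71713.

0.717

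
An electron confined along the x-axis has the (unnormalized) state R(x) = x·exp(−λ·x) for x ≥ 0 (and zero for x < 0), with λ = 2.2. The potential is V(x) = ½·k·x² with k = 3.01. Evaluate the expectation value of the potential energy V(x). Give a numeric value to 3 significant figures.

0.933

⟨V⟩ = ∫ V(x)·|R|² dx / ∫|R|² dx.
Every integrand reduces to terms xʲ·e^(−2λx) on [0, ∞); use ∫₀^∞ xʲ·e^(−2λx) dx = j!/(2λ)^(j+1).
State is unnormalized: ∫|R|² dx = 0.023479, and ∫R*·V(x)·R dx = 0.021902, so ⟨V⟩ = 0.021902 / 0.023479.
⟨V⟩ = 0.93285.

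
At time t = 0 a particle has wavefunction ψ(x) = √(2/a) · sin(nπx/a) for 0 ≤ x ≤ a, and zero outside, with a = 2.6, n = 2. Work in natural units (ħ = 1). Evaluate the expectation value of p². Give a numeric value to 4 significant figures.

p² ψ = −ħ² d²ψ/dx²; ⟨p²⟩ = −ħ² ∫ ψ*·ψ'' dx.
d/dx sin(nπx/a) = (nπ/a)·cos(nπx/a) and d²/dx² sin(nπx/a) = −(nπ/a)²·sin(nπx/a); on 0 ≤ x ≤ a, ∫sin²(nπx/a) dx = a/2 and ∫sin(nπx/a)·cos(nπx/a) dx = 0.
⟨p²⟩ = 5.8400.

5.840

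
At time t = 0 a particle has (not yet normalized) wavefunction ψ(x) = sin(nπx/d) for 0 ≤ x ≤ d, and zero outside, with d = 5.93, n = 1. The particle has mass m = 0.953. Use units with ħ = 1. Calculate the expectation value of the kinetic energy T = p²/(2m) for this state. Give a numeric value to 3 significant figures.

T = −(ħ²/2m) d²/dx², so ⟨T⟩ = −(ħ²/2m) ∫ ψ*·ψ'' dx / ∫|ψ|² dx; with m = 0.953.
d/dx sin(nπx/d) = (nπ/d)·cos(nπx/d) and d²/dx² sin(nπx/d) = −(nπ/d)²·sin(nπx/d); on 0 ≤ x ≤ d, ∫sin²(nπx/d) dx = d/2 and ∫sin(nπx/d)·cos(nπx/d) dx = 0.
State is unnormalized: ∫|ψ|² dx = 2.9650, and ∫ψ*·(−ħ²/2m · ψ'') dx = 0.43661, so ⟨T⟩ = 0.43661 / 2.9650.
⟨T⟩ = 0.14725.

0.147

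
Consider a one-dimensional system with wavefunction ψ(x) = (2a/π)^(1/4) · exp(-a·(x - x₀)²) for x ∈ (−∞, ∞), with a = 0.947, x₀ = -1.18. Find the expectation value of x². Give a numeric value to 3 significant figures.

1.66

⟨x²⟩ = ∫ x²·|ψ|² dx (integrals over the domain).
Gaussian moments (u = x − x₀): ∫u^(2j)·e^(−2au²) du = (2j−1)!!/(4a)^j · √(π/(2a)), odd powers integrate to 0; here √(π/(2a)) = 1.2879.
⟨x²⟩ = 1.6564.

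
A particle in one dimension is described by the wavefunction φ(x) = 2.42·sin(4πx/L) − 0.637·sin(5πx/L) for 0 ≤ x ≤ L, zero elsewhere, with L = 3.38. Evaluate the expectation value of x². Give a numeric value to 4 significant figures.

⟨x²⟩ = ∫ x²·|φ|² dx / ∫|φ|² dx (integrals over the domain).
On 0 ≤ x ≤ L (j ≠ l): ∫sin²(jπx/L) dx = L/2, ∫sin(jπx/L)·sin(lπx/L) dx = 0; diagonal moments ∫x·sin²(jπx/L) dx = L²/4, ∫x²·sin²(jπx/L) dx = L³·(1/6 − 1/(4j²π²)); cross terms ∫x·sin(jπx/L)·sin(lπx/L) dx = 0 for j + l even and −4jlL²/(π²(j² − l²)²) for j + l odd, ∫x²·sin(jπx/L)·sin(lπx/L) dx = (−1)^(j+l)·4jlL³/(π²(j² − l²)²); higher powers the same way via product-to-sum and parts.
State is unnormalized: ∫|φ|² dx = 10.583, and ∫φ*·x²·φ dx = 51.841, so ⟨x²⟩ = 51.841 / 10.583.
⟨x²⟩ = 4.8985.

4.899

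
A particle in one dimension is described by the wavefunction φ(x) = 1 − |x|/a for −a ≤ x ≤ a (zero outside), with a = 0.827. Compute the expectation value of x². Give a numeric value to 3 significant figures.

0.0684

⟨x²⟩ = ∫ x²·|φ|² dx / ∫|φ|² dx (integrals over the domain).
φ is even, so ∫ over [−a, a] = 2∫₀ᵃ with φ = 1 − x/a there: ∫₀ᵃ (1 − x/a)² dx = a/3, ∫₀ᵃ x²(1 − x/a)² dx = a³/30, ∫₀ᵃ x⁴(1 − x/a)² dx = a⁵/105.
State is unnormalized: ∫|φ|² dx = 0.55133, and ∫φ*·x²·φ dx = 0.037707, so ⟨x²⟩ = 0.037707 / 0.55133.
⟨x²⟩ = 0.068393.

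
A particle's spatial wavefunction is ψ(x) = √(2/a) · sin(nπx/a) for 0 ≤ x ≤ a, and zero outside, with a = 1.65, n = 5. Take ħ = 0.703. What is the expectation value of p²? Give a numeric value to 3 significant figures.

44.8

p² ψ = −ħ² d²ψ/dx²; ⟨p²⟩ = −ħ² ∫ ψ*·ψ'' dx.
d/dx sin(nπx/a) = (nπ/a)·cos(nπx/a) and d²/dx² sin(nπx/a) = −(nπ/a)²·sin(nπx/a); on 0 ≤ x ≤ a, ∫sin²(nπx/a) dx = a/2 and ∫sin(nπx/a)·cos(nπx/a) dx = 0.
⟨p²⟩ = 44.790.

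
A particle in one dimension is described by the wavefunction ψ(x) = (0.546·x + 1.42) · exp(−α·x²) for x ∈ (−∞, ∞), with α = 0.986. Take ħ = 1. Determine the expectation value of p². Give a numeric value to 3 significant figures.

p² ψ = −ħ² d²ψ/dx²; ⟨p²⟩ = −ħ² ∫ ψ*·ψ'' dx / ∫|ψ|² dx.
Expand each integrand as polynomial × e^(−2αx²) and use ∫x^(2j)·e^(−2αx²) dx = (2j−1)!!/(4α)^j · √(π/(2α)), odd powers → 0; here √(π/(2α)) = 1.2622. Differentiate with the product rule, d/dx e^(−αx²) = −2αx·e^(−αx²).
State is unnormalized: ∫|ψ|² dx = 2.6405, and ∫ψ*·(−ħ² ψ'') dx = 2.7916, so ⟨p²⟩ = 2.7916 / 2.6405.
⟨p²⟩ = 1.0573.

1.06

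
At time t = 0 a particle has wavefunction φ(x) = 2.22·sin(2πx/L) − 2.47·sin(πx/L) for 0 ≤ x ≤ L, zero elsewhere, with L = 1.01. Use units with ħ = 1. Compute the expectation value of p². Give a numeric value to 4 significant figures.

p² φ = −ħ² d²φ/dx²; ⟨p²⟩ = −ħ² ∫ φ*·φ'' dx / ∫|φ|² dx.
d²/dx² sin(jπx/L) = −(jπ/L)²·sin(jπx/L); on 0 ≤ x ≤ L, ∫sin²(jπx/L) dx = L/2 and ∫sin(jπx/L)·sin(lπx/L) dx = 0 for j ≠ l, so only diagonal terms survive in ∫|φ|² and ∫φ·φ″; ∫φ·φ′ dx = [φ²/2] between the walls = 0.
State is unnormalized: ∫|φ|² dx = 5.5698, and ∫φ*·(−ħ² φ'') dx = 126.13, so ⟨p²⟩ = 126.13 / 5.5698.
⟨p²⟩ = 22.645.

22.65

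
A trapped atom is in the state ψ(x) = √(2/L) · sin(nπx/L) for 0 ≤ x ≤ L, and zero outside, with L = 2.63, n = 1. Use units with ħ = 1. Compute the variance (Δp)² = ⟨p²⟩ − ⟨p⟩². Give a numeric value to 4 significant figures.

1.427

Compute ⟨p⟩ and ⟨p²⟩ separately; (Δp)² = ⟨p²⟩ − ⟨p⟩².
d/dx sin(nπx/L) = (nπ/L)·cos(nπx/L) and d²/dx² sin(nπx/L) = −(nπ/L)²·sin(nπx/L); on 0 ≤ x ≤ L, ∫sin²(nπx/L) dx = L/2 and ∫sin(nπx/L)·cos(nπx/L) dx = 0.
⟨p⟩ = 0.0000 and ⟨p²⟩ = 1.4269.
(Δp)² = 1.4269 − (0.0000)² = 1.4269.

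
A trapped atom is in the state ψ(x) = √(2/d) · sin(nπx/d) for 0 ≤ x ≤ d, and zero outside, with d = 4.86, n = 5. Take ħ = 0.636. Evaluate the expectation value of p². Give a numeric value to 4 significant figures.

p² ψ = −ħ² d²ψ/dx²; ⟨p²⟩ = −ħ² ∫ ψ*·ψ'' dx.
d/dx sin(nπx/d) = (nπ/d)·cos(nπx/d) and d²/dx² sin(nπx/d) = −(nπ/d)²·sin(nπx/d); on 0 ≤ x ≤ d, ∫sin²(nπx/d) dx = d/2 and ∫sin(nπx/d)·cos(nπx/d) dx = 0.
⟨p²⟩ = 4.2255.

4.226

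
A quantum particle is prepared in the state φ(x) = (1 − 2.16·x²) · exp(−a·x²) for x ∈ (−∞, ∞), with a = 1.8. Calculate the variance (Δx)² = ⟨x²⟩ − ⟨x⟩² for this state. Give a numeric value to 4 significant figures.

Compute ⟨x⟩ and ⟨x²⟩ separately, then (Δx)² = ⟨x²⟩ − ⟨x⟩².
Expand each integrand as polynomial × e^(−2ax²) and use ∫x^(2j)·e^(−2ax²) dx = (2j−1)!!/(4a)^j · √(π/(2a)), odd powers → 0; here √(π/(2a)) = 0.93417.
Normalization: ∫|φ|² dx = 0.62589.
⟨x⟩ = 0.0000 and ⟨x²⟩ = 0.11401.
(Δx)² = 0.11401 − (0.0000)² = 0.11401.

0.1140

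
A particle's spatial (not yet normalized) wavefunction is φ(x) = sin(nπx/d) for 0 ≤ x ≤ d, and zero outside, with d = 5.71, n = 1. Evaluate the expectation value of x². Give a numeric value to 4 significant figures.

⟨x²⟩ = ∫ x²·|φ|² dx / ∫|φ|² dx (integrals over the domain).
With sin²θ = (1 − cos2θ)/2 on 0 ≤ x ≤ d: ∫sin²(nπx/d) dx = d/2, ∫x·sin²(nπx/d) dx = d²/4, ∫x²·sin²(nπx/d) dx = d³·(1/6 − 1/(4n²π²)); higher powers xᵏ the same way, integrating xᵏ·cos(2nπx/d) by parts.
State is unnormalized: ∫|φ|² dx = 2.8550, and ∫φ*·x²·φ dx = 26.313, so ⟨x²⟩ = 26.313 / 2.8550.
⟨x²⟩ = 9.2163.

9.216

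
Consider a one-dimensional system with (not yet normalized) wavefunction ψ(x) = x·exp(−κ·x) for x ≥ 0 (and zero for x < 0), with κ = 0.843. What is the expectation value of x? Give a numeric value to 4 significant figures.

1.779

⟨x⟩ = ∫ x·|ψ|² dx / ∫|ψ|² dx (integrals over the domain).
Every integrand reduces to terms xʲ·e^(−2κx) on [0, ∞); use ∫₀^∞ xʲ·e^(−2κx) dx = j!/(2κ)^(j+1).
State is unnormalized: ∫|ψ|² dx = 0.41731, and ∫ψ*·x·ψ dx = 0.74254, so ⟨x⟩ = 0.74254 / 0.41731.
⟨x⟩ = 1.7794.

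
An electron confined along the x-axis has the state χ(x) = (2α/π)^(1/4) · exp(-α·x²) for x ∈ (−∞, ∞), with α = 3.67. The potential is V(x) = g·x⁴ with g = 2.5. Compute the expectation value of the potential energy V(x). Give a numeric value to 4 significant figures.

⟨V⟩ = ∫ V(x)·|χ|² dx.
Gaussian moments: ∫x^(2j)·e^(−2αx²) dx = (2j−1)!!/(4α)^j · √(π/(2α)), odd powers integrate to 0; here √(π/(2α)) = 0.65422.
⟨V⟩ = 0.034802.

0.03480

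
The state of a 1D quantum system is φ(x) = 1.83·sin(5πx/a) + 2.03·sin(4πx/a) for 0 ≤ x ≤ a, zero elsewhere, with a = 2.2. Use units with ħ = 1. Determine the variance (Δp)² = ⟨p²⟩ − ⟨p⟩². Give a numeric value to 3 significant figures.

40.9

Compute ⟨p⟩ and ⟨p²⟩ separately; (Δp)² = ⟨p²⟩ − ⟨p⟩².
d²/dx² sin(jπx/a) = −(jπ/a)²·sin(jπx/a); on 0 ≤ x ≤ a, ∫sin²(jπx/a) dx = a/2 and ∫sin(jπx/a)·sin(lπx/a) dx = 0 for j ≠ l, so only diagonal terms survive in ∫|φ|² and ∫φ·φ″; ∫φ·φ′ dx = [φ²/2] between the walls = 0.
Normalization: ∫|φ|² dx = 8.2168.
⟨p⟩ = 0.0000 and ⟨p²⟩ = 40.855.
(Δp)² = 40.855 − (0.0000)² = 40.855.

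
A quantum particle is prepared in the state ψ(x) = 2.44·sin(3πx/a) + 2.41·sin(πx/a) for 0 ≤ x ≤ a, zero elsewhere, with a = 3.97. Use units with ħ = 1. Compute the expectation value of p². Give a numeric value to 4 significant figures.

3.162

p² ψ = −ħ² d²ψ/dx²; ⟨p²⟩ = −ħ² ∫ ψ*·ψ'' dx / ∫|ψ|² dx.
d²/dx² sin(jπx/a) = −(jπ/a)²·sin(jπx/a); on 0 ≤ x ≤ a, ∫sin²(jπx/a) dx = a/2 and ∫sin(jπx/a)·sin(lπx/a) dx = 0 for j ≠ l, so only diagonal terms survive in ∫|ψ|² and ∫ψ·ψ″; ∫ψ·ψ′ dx = [ψ²/2] between the walls = 0.
State is unnormalized: ∫|ψ|² dx = 23.347, and ∫ψ*·(−ħ² ψ'') dx = 73.824, so ⟨p²⟩ = 73.824 / 23.347.
⟨p²⟩ = 3.1620.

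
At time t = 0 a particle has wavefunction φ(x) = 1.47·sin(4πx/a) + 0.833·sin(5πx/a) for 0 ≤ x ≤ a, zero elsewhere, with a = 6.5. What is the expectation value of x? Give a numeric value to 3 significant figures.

2.13

⟨x⟩ = ∫ x·|φ|² dx / ∫|φ|² dx (integrals over the domain).
On 0 ≤ x ≤ a (j ≠ l): ∫sin²(jπx/a) dx = a/2, ∫sin(jπx/a)·sin(lπx/a) dx = 0; diagonal moments ∫x·sin²(jπx/a) dx = a²/4, ∫x²·sin²(jπx/a) dx = a³·(1/6 − 1/(4j²π²)); cross terms ∫x·sin(jπx/a)·sin(lπx/a) dx = 0 for j + l even and −4jla²/(π²(j² − l²)²) for j + l odd, ∫x²·sin(jπx/a)·sin(lπx/a) dx = (−1)^(j+l)·4jla³/(π²(j² − l²)²); higher powers the same way via product-to-sum and parts.
State is unnormalized: ∫|φ|² dx = 9.2781, and ∫φ*·x·φ dx = 19.799, so ⟨x⟩ = 19.799 / 9.2781.
⟨x⟩ = 2.1340.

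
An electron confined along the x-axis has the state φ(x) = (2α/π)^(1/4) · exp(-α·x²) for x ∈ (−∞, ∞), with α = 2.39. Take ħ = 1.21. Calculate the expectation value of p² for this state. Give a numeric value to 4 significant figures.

3.499

p² φ = −ħ² d²φ/dx²; ⟨p²⟩ = −ħ² ∫ φ*·φ'' dx.
Gaussian moments: ∫x^(2j)·e^(−2αx²) dx = (2j−1)!!/(4α)^j · √(π/(2α)), odd powers integrate to 0; here √(π/(2α)) = 0.81070. Derivatives: d/dx e^(−αx²) = −2αx·e^(−αx²), d²/dx² e^(−αx²) = (4α²x² − 2α)·e^(−αx²).
⟨p²⟩ = 3.4992.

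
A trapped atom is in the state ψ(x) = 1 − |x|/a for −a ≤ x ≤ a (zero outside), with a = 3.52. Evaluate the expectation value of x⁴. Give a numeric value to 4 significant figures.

⟨x⁴⟩ = ∫ x⁴·|ψ|² dx / ∫|ψ|² dx (integrals over the domain).
ψ is even, so ∫ over [−a, a] = 2∫₀ᵃ with ψ = 1 − x/a there: ∫₀ᵃ (1 − x/a)² dx = a/3, ∫₀ᵃ x²(1 − x/a)² dx = a³/30, ∫₀ᵃ x⁴(1 − x/a)² dx = a⁵/105.
State is unnormalized: ∫|ψ|² dx = 2.3467, and ∫ψ*·x⁴·ψ dx = 10.293, so ⟨x⁴⟩ = 10.293 / 2.3467.
⟨x⁴⟩ = 4.3863.

4.386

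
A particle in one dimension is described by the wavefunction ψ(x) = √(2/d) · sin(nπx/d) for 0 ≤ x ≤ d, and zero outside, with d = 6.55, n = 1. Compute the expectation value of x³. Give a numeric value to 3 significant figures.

⟨x³⟩ = ∫ x³·|ψ|² dx (integrals over the domain).
With sin²θ = (1 − cos2θ)/2 on 0 ≤ x ≤ d: ∫sin²(nπx/d) dx = d/2, ∫x·sin²(nπx/d) dx = d²/4, ∫x²·sin²(nπx/d) dx = d³·(1/6 − 1/(4n²π²)); higher powers xᵏ the same way, integrating xᵏ·cos(2nπx/d) by parts.
⟨x³⟩ = 48.899.

48.9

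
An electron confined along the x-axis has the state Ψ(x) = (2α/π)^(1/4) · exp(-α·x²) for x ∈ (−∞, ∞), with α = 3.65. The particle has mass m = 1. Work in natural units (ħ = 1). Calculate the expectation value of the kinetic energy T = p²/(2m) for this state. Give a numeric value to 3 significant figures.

1.83

T = −(ħ²/2m) d²/dx², so ⟨T⟩ = −(ħ²/2m) ∫ Ψ*·Ψ'' dx; with m = 1.
Gaussian moments: ∫x^(2j)·e^(−2αx²) dx = (2j−1)!!/(4α)^j · √(π/(2α)), odd powers integrate to 0; here √(π/(2α)) = 0.65601. Derivatives: d/dx e^(−αx²) = −2αx·e^(−αx²), d²/dx² e^(−αx²) = (4α²x² − 2α)·e^(−αx²).
⟨T⟩ = 1.8250.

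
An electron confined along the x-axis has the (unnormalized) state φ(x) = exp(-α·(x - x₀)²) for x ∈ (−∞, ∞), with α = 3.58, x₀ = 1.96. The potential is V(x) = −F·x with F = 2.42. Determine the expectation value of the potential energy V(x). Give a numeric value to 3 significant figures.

-4.74

⟨V⟩ = ∫ V(x)·|φ|² dx / ∫|φ|² dx.
Gaussian moments (u = x − x₀): ∫u^(2j)·e^(−2αu²) du = (2j−1)!!/(4α)^j · √(π/(2α)), odd powers integrate to 0; here √(π/(2α)) = 0.66240.
State is unnormalized: ∫|φ|² dx = 0.66240, and ∫φ*·V(x)·φ dx = -3.1419, so ⟨V⟩ = -3.1419 / 0.66240.
⟨V⟩ = -4.7432.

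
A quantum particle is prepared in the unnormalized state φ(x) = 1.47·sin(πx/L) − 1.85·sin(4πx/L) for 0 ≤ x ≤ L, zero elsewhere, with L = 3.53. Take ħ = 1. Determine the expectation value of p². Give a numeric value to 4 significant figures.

8.075

p² φ = −ħ² d²φ/dx²; ⟨p²⟩ = −ħ² ∫ φ*·φ'' dx / ∫|φ|² dx.
d²/dx² sin(jπx/L) = −(jπ/L)²·sin(jπx/L); on 0 ≤ x ≤ L, ∫sin²(jπx/L) dx = L/2 and ∫sin(jπx/L)·sin(lπx/L) dx = 0 for j ≠ l, so only diagonal terms survive in ∫|φ|² and ∫φ·φ″; ∫φ·φ′ dx = [φ²/2] between the walls = 0.
State is unnormalized: ∫|φ|² dx = 9.8547, and ∫φ*·(−ħ² φ'') dx = 79.573, so ⟨p²⟩ = 79.573 / 9.8547.
⟨p²⟩ = 8.0746.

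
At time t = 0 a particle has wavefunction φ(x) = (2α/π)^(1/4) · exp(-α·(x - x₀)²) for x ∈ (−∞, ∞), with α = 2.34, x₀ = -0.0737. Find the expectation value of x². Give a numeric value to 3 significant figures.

⟨x²⟩ = ∫ x²·|φ|² dx (integrals over the domain).
Gaussian moments (u = x − x₀): ∫u^(2j)·e^(−2αu²) du = (2j−1)!!/(4α)^j · √(π/(2α)), odd powers integrate to 0; here √(π/(2α)) = 0.81932.
⟨x²⟩ = 0.11227.

0.112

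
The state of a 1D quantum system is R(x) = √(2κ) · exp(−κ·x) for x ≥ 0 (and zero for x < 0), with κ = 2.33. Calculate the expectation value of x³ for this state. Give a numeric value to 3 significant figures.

⟨x³⟩ = ∫ x³·|R|² dx (integrals over the domain).
Every integrand reduces to terms xʲ·e^(−2κx) on [0, ∞); use ∫₀^∞ xʲ·e^(−2κx) dx = j!/(2κ)^(j+1).
⟨x³⟩ = 0.059292.

0.0593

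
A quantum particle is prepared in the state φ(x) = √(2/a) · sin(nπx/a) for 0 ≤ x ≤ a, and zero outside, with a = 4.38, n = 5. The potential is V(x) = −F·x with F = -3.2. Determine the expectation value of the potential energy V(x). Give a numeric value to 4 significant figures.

7.008

⟨V⟩ = ∫ V(x)·|φ|² dx.
With sin²θ = (1 − cos2θ)/2 on 0 ≤ x ≤ a: ∫sin²(nπx/a) dx = a/2, ∫x·sin²(nπx/a) dx = a²/4, ∫x²·sin²(nπx/a) dx = a³·(1/6 − 1/(4n²π²)); higher powers xᵏ the same way, integrating xᵏ·cos(2nπx/a) by parts.
⟨V⟩ = 7.0080.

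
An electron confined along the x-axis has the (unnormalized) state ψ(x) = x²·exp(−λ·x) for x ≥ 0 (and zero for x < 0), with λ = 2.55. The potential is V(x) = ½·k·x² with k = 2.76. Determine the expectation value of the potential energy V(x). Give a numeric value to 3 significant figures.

⟨V⟩ = ∫ V(x)·|ψ|² dx / ∫|ψ|² dx.
Every integrand reduces to terms xʲ·e^(−2λx) on [0, ∞); use ∫₀^∞ xʲ·e^(−2λx) dx = j!/(2λ)^(j+1).
State is unnormalized: ∫|ψ|² dx = 0.0069560, and ∫ψ*·V(x)·ψ dx = 0.011072, so ⟨V⟩ = 0.011072 / 0.0069560.
⟨V⟩ = 1.5917.

1.59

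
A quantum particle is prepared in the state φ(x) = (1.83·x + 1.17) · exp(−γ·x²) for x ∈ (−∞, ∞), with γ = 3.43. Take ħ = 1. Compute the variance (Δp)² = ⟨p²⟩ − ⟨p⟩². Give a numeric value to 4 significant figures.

4.468

Compute ⟨p⟩ and ⟨p²⟩ separately; (Δp)² = ⟨p²⟩ − ⟨p⟩².
Expand each integrand as polynomial × e^(−2γx²) and use ∫x^(2j)·e^(−2γx²) dx = (2j−1)!!/(4γ)^j · √(π/(2γ)), odd powers → 0; here √(π/(2γ)) = 0.67673. Differentiate with the product rule, d/dx e^(−γx²) = −2γx·e^(−γx²).
Normalization: ∫|φ|² dx = 1.0916.
⟨p⟩ = 0.0000 and ⟨p²⟩ = 4.4681.
(Δp)² = 4.4681 − (0.0000)² = 4.4681.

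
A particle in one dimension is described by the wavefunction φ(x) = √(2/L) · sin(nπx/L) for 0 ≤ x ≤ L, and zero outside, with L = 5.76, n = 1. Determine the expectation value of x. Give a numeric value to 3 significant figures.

2.88

⟨x⟩ = ∫ x·|φ|² dx (integrals over the domain).
With sin²θ = (1 − cos2θ)/2 on 0 ≤ x ≤ L: ∫sin²(nπx/L) dx = L/2, ∫x·sin²(nπx/L) dx = L²/4, ∫x²·sin²(nπx/L) dx = L³·(1/6 − 1/(4n²π²)); higher powers xᵏ the same way, integrating xᵏ·cos(2nπx/L) by parts.
⟨x⟩ = 2.8800.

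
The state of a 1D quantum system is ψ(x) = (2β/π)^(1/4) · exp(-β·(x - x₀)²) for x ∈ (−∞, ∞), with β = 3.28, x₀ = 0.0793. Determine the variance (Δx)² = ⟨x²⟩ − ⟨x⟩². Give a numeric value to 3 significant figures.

0.0762

Compute ⟨x⟩ and ⟨x²⟩ separately, then (Δx)² = ⟨x²⟩ − ⟨x⟩².
Gaussian moments (u = x − x₀): ∫u^(2j)·e^(−2βu²) du = (2j−1)!!/(4β)^j · √(π/(2β)), odd powers integrate to 0; here √(π/(2β)) = 0.69203.
⟨x⟩ = 0.079300 and ⟨x²⟩ = 0.082508.
(Δx)² = 0.082508 − (0.079300)² = 0.076220.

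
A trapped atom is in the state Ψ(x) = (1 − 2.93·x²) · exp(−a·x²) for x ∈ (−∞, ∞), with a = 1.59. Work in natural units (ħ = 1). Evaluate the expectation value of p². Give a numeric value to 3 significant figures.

7.57

p² Ψ = −ħ² d²Ψ/dx²; ⟨p²⟩ = −ħ² ∫ Ψ*·Ψ'' dx / ∫|Ψ|² dx.
Expand each integrand as polynomial × e^(−2ax²) and use ∫x^(2j)·e^(−2ax²) dx = (2j−1)!!/(4a)^j · √(π/(2a)), odd powers → 0; here √(π/(2a)) = 0.99394. Differentiate with the product rule, d/dx e^(−ax²) = −2ax·e^(−ax²).
State is unnormalized: ∫|Ψ|² dx = 0.71099, and ∫Ψ*·(−ħ² Ψ'') dx = 5.3844, so ⟨p²⟩ = 5.3844 / 0.71099.
⟨p²⟩ = 7.5730.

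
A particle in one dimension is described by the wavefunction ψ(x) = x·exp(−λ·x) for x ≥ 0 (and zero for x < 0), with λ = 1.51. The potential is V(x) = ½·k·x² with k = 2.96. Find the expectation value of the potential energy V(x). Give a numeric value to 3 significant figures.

⟨V⟩ = ∫ V(x)·|ψ|² dx / ∫|ψ|² dx.
Every integrand reduces to terms xʲ·e^(−2λx) on [0, ∞); use ∫₀^∞ xʲ·e^(−2λx) dx = j!/(2λ)^(j+1).
State is unnormalized: ∫|ψ|² dx = 0.072612, and ∫ψ*·V(x)·ψ dx = 0.14140, so ⟨V⟩ = 0.14140 / 0.072612.
⟨V⟩ = 1.9473.

1.95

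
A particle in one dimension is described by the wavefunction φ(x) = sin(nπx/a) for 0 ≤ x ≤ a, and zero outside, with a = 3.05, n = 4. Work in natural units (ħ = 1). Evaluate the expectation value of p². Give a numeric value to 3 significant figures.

17.0

p² φ = −ħ² d²φ/dx²; ⟨p²⟩ = −ħ² ∫ φ*·φ'' dx / ∫|φ|² dx.
d/dx sin(nπx/a) = (nπ/a)·cos(nπx/a) and d²/dx² sin(nπx/a) = −(nπ/a)²·sin(nπx/a); on 0 ≤ x ≤ a, ∫sin²(nπx/a) dx = a/2 and ∫sin(nπx/a)·cos(nπx/a) dx = 0.
State is unnormalized: ∫|φ|² dx = 1.5250, and ∫φ*·(−ħ² φ'') dx = 25.887, so ⟨p²⟩ = 25.887 / 1.5250.
⟨p²⟩ = 16.975.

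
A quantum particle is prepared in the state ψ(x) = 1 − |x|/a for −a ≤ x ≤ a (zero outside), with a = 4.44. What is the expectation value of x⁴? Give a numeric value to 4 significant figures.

⟨x⁴⟩ = ∫ x⁴·|ψ|² dx / ∫|ψ|² dx (integrals over the domain).
ψ is even, so ∫ over [−a, a] = 2∫₀ᵃ with ψ = 1 − x/a there: ∫₀ᵃ (1 − x/a)² dx = a/3, ∫₀ᵃ x²(1 − x/a)² dx = a³/30, ∫₀ᵃ x⁴(1 − x/a)² dx = a⁵/105.
State is unnormalized: ∫|ψ|² dx = 2.9600, and ∫ψ*·x⁴·ψ dx = 32.867, so ⟨x⁴⟩ = 32.867 / 2.9600.
⟨x⁴⟩ = 11.104.

11.10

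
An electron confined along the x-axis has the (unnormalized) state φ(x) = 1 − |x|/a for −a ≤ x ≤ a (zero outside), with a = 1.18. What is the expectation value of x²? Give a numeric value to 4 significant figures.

0.1392

⟨x²⟩ = ∫ x²·|φ|² dx / ∫|φ|² dx (integrals over the domain).
φ is even, so ∫ over [−a, a] = 2∫₀ᵃ with φ = 1 − x/a there: ∫₀ᵃ (1 − x/a)² dx = a/3, ∫₀ᵃ x²(1 − x/a)² dx = a³/30, ∫₀ᵃ x⁴(1 − x/a)² dx = a⁵/105.
State is unnormalized: ∫|φ|² dx = 0.78667, and ∫φ*·x²·φ dx = 0.10954, so ⟨x²⟩ = 0.10954 / 0.78667.
⟨x²⟩ = 0.13924.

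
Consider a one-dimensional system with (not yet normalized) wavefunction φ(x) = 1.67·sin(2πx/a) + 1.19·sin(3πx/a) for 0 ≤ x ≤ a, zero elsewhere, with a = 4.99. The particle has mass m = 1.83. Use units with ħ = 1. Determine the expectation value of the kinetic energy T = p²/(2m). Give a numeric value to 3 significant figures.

0.616

T = −(ħ²/2m) d²/dx², so ⟨T⟩ = −(ħ²/2m) ∫ φ*·φ'' dx / ∫|φ|² dx; with m = 1.83.
d²/dx² sin(jπx/a) = −(jπ/a)²·sin(jπx/a); on 0 ≤ x ≤ a, ∫sin²(jπx/a) dx = a/2 and ∫sin(jπx/a)·sin(lπx/a) dx = 0 for j ≠ l, so only diagonal terms survive in ∫|φ|² and ∫φ·φ″; ∫φ·φ′ dx = [φ²/2] between the walls = 0.
State is unnormalized: ∫|φ|² dx = 10.491, and ∫φ*·(−ħ²/2m · φ'') dx = 6.4580, so ⟨T⟩ = 6.4580 / 10.491.
⟨T⟩ = 0.61554.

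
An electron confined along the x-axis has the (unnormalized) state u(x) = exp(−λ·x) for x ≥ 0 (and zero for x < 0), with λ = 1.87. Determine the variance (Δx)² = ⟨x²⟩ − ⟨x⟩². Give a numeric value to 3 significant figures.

Compute ⟨x⟩ and ⟨x²⟩ separately, then (Δx)² = ⟨x²⟩ − ⟨x⟩².
Every integrand reduces to terms xʲ·e^(−2λx) on [0, ∞); use ∫₀^∞ xʲ·e^(−2λx) dx = j!/(2λ)^(j+1).
Normalization: ∫|u|² dx = 0.26738.
⟨x⟩ = 0.26738 and ⟨x²⟩ = 0.14298.
(Δx)² = 0.14298 − (0.26738)² = 0.071492.

0.0715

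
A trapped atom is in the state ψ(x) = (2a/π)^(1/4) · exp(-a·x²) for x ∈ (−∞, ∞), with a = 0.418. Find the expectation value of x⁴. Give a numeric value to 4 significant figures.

1.073

⟨x⁴⟩ = ∫ x⁴·|ψ|² dx (integrals over the domain).
Gaussian moments: ∫x^(2j)·e^(−2ax²) dx = (2j−1)!!/(4a)^j · √(π/(2a)), odd powers integrate to 0; here √(π/(2a)) = 1.9385.
⟨x⁴⟩ = 1.0731.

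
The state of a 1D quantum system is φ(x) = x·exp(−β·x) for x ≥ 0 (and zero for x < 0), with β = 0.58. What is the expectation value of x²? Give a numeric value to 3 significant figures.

8.92

⟨x²⟩ = ∫ x²·|φ|² dx / ∫|φ|² dx (integrals over the domain).
Every integrand reduces to terms xʲ·e^(−2βx) on [0, ∞); use ∫₀^∞ xʲ·e^(−2βx) dx = j!/(2β)^(j+1).
State is unnormalized: ∫|φ|² dx = 1.2813, and ∫φ*·x²·φ dx = 11.427, so ⟨x²⟩ = 11.427 / 1.2813.
⟨x²⟩ = 8.9180.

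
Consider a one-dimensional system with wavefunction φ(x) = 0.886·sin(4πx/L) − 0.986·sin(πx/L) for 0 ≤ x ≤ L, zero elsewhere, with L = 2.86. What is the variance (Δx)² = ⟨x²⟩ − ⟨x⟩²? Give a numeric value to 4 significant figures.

0.4391

Compute ⟨x⟩ and ⟨x²⟩ separately, then (Δx)² = ⟨x²⟩ − ⟨x⟩².
On 0 ≤ x ≤ L (j ≠ l): ∫sin²(jπx/L) dx = L/2, ∫sin(jπx/L)·sin(lπx/L) dx = 0; diagonal moments ∫x·sin²(jπx/L) dx = L²/4, ∫x²·sin²(jπx/L) dx = L³·(1/6 − 1/(4j²π²)); cross terms ∫x·sin(jπx/L)·sin(lπx/L) dx = 0 for j + l even and −4jlL²/(π²(j² − l²)²) for j + l odd, ∫x²·sin(jπx/L)·sin(lπx/L) dx = (−1)^(j+l)·4jlL³/(π²(j² − l²)²); higher powers the same way via product-to-sum and parts.
Normalization: ∫|φ|² dx = 2.5128.
⟨x⟩ = 1.4710 and ⟨x²⟩ = 2.6029.
(Δx)² = 2.6029 − (1.4710)² = 0.43912.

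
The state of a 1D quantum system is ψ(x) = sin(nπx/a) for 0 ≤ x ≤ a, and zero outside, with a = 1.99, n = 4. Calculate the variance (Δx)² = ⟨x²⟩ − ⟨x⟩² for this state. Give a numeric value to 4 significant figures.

Compute ⟨x⟩ and ⟨x²⟩ separately, then (Δx)² = ⟨x²⟩ − ⟨x⟩².
With sin²θ = (1 − cos2θ)/2 on 0 ≤ x ≤ a: ∫sin²(nπx/a) dx = a/2, ∫x·sin²(nπx/a) dx = a²/4, ∫x²·sin²(nπx/a) dx = a³·(1/6 − 1/(4n²π²)); higher powers xᵏ the same way, integrating xᵏ·cos(2nπx/a) by parts.
Normalization: ∫|ψ|² dx = 0.99500.
⟨x⟩ = 0.99500 and ⟨x²⟩ = 1.3075.
(Δx)² = 1.3075 − (0.99500)² = 0.31747.

0.3175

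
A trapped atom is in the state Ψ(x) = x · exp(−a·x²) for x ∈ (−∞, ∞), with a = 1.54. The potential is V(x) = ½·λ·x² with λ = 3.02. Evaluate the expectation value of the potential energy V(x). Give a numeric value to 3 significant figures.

⟨V⟩ = ∫ V(x)·|Ψ|² dx / ∫|Ψ|² dx.
Expand each integrand as polynomial × e^(−2ax²) and use ∫x^(2j)·e^(−2ax²) dx = (2j−1)!!/(4a)^j · √(π/(2a)), odd powers → 0; here √(π/(2a)) = 1.0099.
State is unnormalized: ∫|Ψ|² dx = 0.16395, and ∫Ψ*·V(x)·Ψ dx = 0.12057, so ⟨V⟩ = 0.12057 / 0.16395.
⟨V⟩ = 0.73539.

0.735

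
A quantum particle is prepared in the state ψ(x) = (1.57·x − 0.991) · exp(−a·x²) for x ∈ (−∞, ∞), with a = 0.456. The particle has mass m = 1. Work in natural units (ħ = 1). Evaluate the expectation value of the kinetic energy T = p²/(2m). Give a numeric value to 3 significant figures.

T = −(ħ²/2m) d²/dx², so ⟨T⟩ = −(ħ²/2m) ∫ ψ*·ψ'' dx / ∫|ψ|² dx; with m = 1.
Expand each integrand as polynomial × e^(−2ax²) and use ∫x^(2j)·e^(−2ax²) dx = (2j−1)!!/(4a)^j · √(π/(2a)), odd powers → 0; here √(π/(2a)) = 1.8560. Differentiate with the product rule, d/dx e^(−ax²) = −2ax·e^(−ax²).
State is unnormalized: ∫|ψ|² dx = 4.3309, and ∫ψ*·(−ħ²/2m · ψ'') dx = 2.1312, so ⟨T⟩ = 2.1312 / 4.3309.
⟨T⟩ = 0.49208.

0.492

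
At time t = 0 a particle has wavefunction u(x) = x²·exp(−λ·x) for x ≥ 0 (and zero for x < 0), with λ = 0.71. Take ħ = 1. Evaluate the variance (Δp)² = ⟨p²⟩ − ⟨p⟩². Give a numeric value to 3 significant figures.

Compute ⟨p⟩ and ⟨p²⟩ separately; (Δp)² = ⟨p²⟩ − ⟨p⟩².
Differentiate x²·exp(−λ·x) with the product rule; every integrand then reduces to terms xʲ·e^(−2λx) on [0, ∞), with ∫₀^∞ xʲ·e^(−2λx) dx = j!/(2λ)^(j+1).
Normalization: ∫|u|² dx = 4.1569.
⟨p⟩ = 0.0000 and ⟨p²⟩ = 0.16803.
(Δp)² = 0.16803 − (0.0000)² = 0.16803.

0.168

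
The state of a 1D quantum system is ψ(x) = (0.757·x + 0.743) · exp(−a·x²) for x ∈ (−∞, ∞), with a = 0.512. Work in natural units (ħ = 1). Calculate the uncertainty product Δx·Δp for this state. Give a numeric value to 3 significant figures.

0.571

Δx = √(⟨x²⟩−⟨x⟩²), Δp = √(⟨p²⟩−⟨p⟩²).
Expand each integrand as polynomial × e^(−2ax²) and use ∫x^(2j)·e^(−2ax²) dx = (2j−1)!!/(4a)^j · √(π/(2a)), odd powers → 0; here √(π/(2a)) = 1.7516. Differentiate with the product rule, d/dx e^(−ax²) = −2ax·e^(−ax²).
Normalization: ∫|ψ|² dx = 1.4570.
⟨x⟩ = 0.66029, ⟨x²⟩ = 0.81676 ⇒ Δx = 0.61707.
⟨p⟩ = 0.0000, ⟨p²⟩ = 0.85644 ⇒ Δp = 0.92544.
Δx·Δp = 0.57106.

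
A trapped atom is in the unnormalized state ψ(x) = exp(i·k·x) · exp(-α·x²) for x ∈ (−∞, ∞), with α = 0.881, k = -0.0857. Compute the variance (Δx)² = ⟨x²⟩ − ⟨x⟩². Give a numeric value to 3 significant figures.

Compute ⟨x⟩ and ⟨x²⟩ separately, then (Δx)² = ⟨x²⟩ − ⟨x⟩².
Gaussian moments: ∫x^(2j)·e^(−2αx²) dx = (2j−1)!!/(4α)^j · √(π/(2α)), odd powers integrate to 0; here √(π/(2α)) = 1.3353.
Normalization: ∫|ψ|² dx = 1.3353.
⟨x⟩ = 0.0000 and ⟨x²⟩ = 0.28377.
(Δx)² = 0.28377 − (0.0000)² = 0.28377.

0.284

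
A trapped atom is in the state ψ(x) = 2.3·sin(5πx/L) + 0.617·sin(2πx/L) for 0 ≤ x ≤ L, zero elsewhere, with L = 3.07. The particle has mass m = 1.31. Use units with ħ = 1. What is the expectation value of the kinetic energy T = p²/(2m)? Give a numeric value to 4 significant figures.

9.429

T = −(ħ²/2m) d²/dx², so ⟨T⟩ = −(ħ²/2m) ∫ ψ*·ψ'' dx / ∫|ψ|² dx; with m = 1.31.
d²/dx² sin(jπx/L) = −(jπ/L)²·sin(jπx/L); on 0 ≤ x ≤ L, ∫sin²(jπx/L) dx = L/2 and ∫sin(jπx/L)·sin(lπx/L) dx = 0 for j ≠ l, so only diagonal terms survive in ∫|ψ|² and ∫ψ·ψ″; ∫ψ·ψ′ dx = [ψ²/2] between the walls = 0.
State is unnormalized: ∫|ψ|² dx = 8.7045, and ∫ψ*·(−ħ²/2m · ψ'') dx = 82.073, so ⟨T⟩ = 82.073 / 8.7045.
⟨T⟩ = 9.4287.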